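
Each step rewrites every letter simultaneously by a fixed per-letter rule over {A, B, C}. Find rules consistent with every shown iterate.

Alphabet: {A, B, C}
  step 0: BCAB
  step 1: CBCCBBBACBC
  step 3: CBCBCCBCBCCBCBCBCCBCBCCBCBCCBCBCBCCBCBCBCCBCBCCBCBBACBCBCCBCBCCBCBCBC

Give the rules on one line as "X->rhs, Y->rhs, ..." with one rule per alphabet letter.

A->BBA, B->CBC, C->CB

  step 0 ⇒ step 1: BCAB ⇒ CBC·CB·BBA·CBC
    A ↦ BBA
    B ↦ CBC
    C ↦ CB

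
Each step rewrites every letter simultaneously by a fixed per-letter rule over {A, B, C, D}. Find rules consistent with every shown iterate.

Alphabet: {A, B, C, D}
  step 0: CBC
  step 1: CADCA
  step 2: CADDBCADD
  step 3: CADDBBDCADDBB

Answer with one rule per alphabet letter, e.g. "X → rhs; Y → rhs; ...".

A->DD, B->D, C->CA, D->B

  step 2 ⇒ step 3: CADDBCADD ⇒ CA·DD·B·B·D·CA·DD·B·B
    A ↦ DD
    B ↦ D
    C ↦ CA
    D ↦ B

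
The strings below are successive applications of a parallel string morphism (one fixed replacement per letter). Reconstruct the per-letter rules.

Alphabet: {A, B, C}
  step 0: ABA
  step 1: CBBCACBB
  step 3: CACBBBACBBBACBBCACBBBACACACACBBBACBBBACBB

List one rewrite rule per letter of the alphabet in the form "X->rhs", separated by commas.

  step 0 ⇒ step 1: ABA ⇒ CBB·CA·CBB
    A ↦ CBB
    B ↦ CA
    C ↦ BA  (constrained at step 1)

A->CBB, B->CA, C->BA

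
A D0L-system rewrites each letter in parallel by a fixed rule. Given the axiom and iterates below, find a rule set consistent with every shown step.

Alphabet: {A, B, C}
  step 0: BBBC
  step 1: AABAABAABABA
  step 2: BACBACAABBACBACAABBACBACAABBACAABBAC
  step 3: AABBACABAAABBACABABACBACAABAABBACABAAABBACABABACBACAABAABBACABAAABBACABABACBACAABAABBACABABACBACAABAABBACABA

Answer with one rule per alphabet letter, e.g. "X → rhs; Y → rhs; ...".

  step 2 ⇒ step 3: BACBACAABBACBACAABBACBACAABBACAABBAC ⇒ AAB·BAC·ABA·AAB·BAC·ABA·BAC·BAC·AAB·AAB·BAC·ABA·AAB·BAC·ABA·BAC·BAC·AAB·AAB·BAC·ABA·AAB·BAC·ABA·BAC·BAC·AAB·AAB·BAC·ABA·BAC·BAC·AAB·AAB·BAC·ABA
    A ↦ BAC
    B ↦ AAB
    C ↦ ABA

A->BAC, B->AAB, C->ABA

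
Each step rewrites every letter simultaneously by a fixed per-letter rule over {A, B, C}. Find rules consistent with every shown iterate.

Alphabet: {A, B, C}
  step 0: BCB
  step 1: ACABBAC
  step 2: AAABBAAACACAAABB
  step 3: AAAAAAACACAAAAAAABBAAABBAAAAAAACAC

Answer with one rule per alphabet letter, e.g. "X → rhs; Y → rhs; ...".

A->AA, B->AC, C->ABB

  step 2 ⇒ step 3: AAABBAAACACAAABB ⇒ AA·AA·AA·AC·AC·AA·AA·AA·ABB·AA·ABB·AA·AA·AA·AC·AC
    A ↦ AA
    B ↦ AC
    C ↦ ABB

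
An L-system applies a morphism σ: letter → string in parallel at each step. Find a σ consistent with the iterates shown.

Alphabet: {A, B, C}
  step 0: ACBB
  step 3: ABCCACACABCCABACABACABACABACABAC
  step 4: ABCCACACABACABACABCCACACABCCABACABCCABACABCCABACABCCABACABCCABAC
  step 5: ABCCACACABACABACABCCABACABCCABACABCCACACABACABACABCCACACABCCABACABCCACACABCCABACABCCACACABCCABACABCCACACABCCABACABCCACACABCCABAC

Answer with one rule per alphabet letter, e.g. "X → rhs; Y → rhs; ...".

  step 4 ⇒ step 5: ABCCACACABACABACABCCACACABCCABACABCCABACABCCABACABCCABACABCCABAC ⇒ AB·CC·AC·AC·AB·AC·AB·AC·AB·CC·AB·AC·AB·CC·AB·AC·AB·CC·AC·AC·AB·AC·AB·AC·AB·CC·AC·AC·AB·CC·AB·AC·AB·CC·AC·AC·AB·CC·AB·AC·AB·CC·AC·AC·AB·CC·AB·AC·AB·CC·AC·AC·AB·CC·AB·AC·AB·CC·AC·AC·AB·CC·AB·AC
    A ↦ AB
    B ↦ CC
    C ↦ AC

A->AB, B->CC, C->AC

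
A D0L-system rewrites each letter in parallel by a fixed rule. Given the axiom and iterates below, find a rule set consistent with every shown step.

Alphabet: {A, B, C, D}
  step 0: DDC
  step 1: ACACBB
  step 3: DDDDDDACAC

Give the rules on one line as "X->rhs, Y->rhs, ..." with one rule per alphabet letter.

A->B, B->D, C->BB, D->AC

  step 0 ⇒ step 1: DDC ⇒ AC·AC·BB
    C ↦ BB
    D ↦ AC
    A ↦ B  (constrained at step 1)
    B ↦ D  (constrained at step 1)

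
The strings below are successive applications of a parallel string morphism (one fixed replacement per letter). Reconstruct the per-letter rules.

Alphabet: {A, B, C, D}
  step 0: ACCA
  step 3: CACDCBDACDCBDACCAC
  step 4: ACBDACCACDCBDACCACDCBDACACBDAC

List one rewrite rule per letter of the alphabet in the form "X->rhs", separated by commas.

  step 3 ⇒ step 4: CACDCBDACDCBDACCAC ⇒ AC·BD·AC·C·AC·D·C·BD·AC·C·AC·D·C·BD·AC·AC·BD·AC
    A ↦ BD
    B ↦ D
    C ↦ AC
    D ↦ C

A->BD, B->D, C->AC, D->C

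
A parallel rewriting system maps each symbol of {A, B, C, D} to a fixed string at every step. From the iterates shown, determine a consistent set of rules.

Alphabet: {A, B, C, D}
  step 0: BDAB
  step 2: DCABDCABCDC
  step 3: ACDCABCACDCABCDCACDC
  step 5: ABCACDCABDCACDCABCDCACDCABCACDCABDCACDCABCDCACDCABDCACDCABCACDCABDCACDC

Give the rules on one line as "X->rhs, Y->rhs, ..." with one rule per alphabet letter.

  step 2 ⇒ step 3: DCABDCABCDC ⇒ AC·DC·AB·C·AC·DC·AB·C·DC·AC·DC
    A ↦ AB
    B ↦ C
    C ↦ DC
    D ↦ AC

A->AB, B->C, C->DC, D->AC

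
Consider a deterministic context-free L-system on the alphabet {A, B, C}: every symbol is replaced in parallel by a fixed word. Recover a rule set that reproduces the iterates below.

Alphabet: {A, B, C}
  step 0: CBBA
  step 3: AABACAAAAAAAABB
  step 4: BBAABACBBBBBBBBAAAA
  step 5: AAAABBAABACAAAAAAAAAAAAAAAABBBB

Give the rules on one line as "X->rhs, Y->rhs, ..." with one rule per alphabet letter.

A->B, B->AA, C->AC

  step 4 ⇒ step 5: BBAABACBBBBBBBBAAAA ⇒ AA·AA·B·B·AA·B·AC·AA·AA·AA·AA·AA·AA·AA·AA·B·B·B·B
    A ↦ B
    B ↦ AA
    C ↦ AC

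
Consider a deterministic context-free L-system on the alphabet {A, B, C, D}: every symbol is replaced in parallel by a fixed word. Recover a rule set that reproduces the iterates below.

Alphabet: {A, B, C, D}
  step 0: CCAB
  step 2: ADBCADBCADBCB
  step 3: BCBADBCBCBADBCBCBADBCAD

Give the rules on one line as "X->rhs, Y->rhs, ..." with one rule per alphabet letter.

  step 2 ⇒ step 3: ADBCADBCADBCB ⇒ B·CB·AD·BC·B·CB·AD·BC·B·CB·AD·BC·AD
    A ↦ B
    B ↦ AD
    C ↦ BC
    D ↦ CB

A->B, B->AD, C->BC, D->CB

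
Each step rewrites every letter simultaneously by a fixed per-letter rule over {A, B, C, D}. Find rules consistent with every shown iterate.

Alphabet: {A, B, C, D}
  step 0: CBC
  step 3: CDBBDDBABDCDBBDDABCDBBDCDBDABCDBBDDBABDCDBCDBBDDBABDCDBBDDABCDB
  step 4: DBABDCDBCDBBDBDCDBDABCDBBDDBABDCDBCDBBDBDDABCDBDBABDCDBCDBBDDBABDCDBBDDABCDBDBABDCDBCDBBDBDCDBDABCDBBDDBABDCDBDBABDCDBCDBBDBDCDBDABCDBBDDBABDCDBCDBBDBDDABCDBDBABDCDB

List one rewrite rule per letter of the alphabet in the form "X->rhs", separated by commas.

  step 3 ⇒ step 4: CDBBDDBABDCDBBDDABCDBBDCDBDABCDBBDDBABDCDBCDBBDDBABDCDBBDDABCDB ⇒ DBA·BD·CDB·CDB·BD·BD·CDB·DAB·CDB·BD·DBA·BD·CDB·CDB·BD·BD·DAB·CDB·DBA·BD·CDB·CDB·BD·DBA·BD·CDB·BD·DAB·CDB·DBA·BD·CDB·CDB·BD·BD·CDB·DAB·CDB·BD·DBA·BD·CDB·DBA·BD·CDB·CDB·BD·BD·CDB·DAB·CDB·BD·DBA·BD·CDB·CDB·BD·BD·DAB·CDB·DBA·BD·CDB
    A ↦ DAB
    B ↦ CDB
    C ↦ DBA
    D ↦ BD

A->DAB, B->CDB, C->DBA, D->BD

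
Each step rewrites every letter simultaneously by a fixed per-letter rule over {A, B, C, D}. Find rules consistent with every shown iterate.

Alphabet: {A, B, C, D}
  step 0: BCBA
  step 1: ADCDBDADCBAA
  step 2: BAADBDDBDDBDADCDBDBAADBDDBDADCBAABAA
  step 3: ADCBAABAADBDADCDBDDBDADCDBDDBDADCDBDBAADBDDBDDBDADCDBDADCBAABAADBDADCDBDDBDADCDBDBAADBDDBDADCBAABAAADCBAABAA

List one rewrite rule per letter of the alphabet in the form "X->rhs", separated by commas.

  step 2 ⇒ step 3: BAADBDDBDDBDADCDBDBAADBDDBDADCBAABAA ⇒ ADC·BAA·BAA·DBD·ADC·DBD·DBD·ADC·DBD·DBD·ADC·DBD·BAA·DBD·DBD·DBD·ADC·DBD·ADC·BAA·BAA·DBD·ADC·DBD·DBD·ADC·DBD·BAA·DBD·DBD·ADC·BAA·BAA·ADC·BAA·BAA
    A ↦ BAA
    B ↦ ADC
    C ↦ DBD
    D ↦ DBD

A->BAA, B->ADC, C->DBD, D->DBD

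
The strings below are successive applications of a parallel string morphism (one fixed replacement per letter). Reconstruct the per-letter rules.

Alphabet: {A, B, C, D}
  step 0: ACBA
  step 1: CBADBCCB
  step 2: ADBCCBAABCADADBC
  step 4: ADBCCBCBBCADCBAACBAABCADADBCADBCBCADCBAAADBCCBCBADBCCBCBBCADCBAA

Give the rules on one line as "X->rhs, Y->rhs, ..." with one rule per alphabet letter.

  step 1 ⇒ step 2: CBADBCCB ⇒ AD·BC·CB·AA·BC·AD·AD·BC
    A ↦ CB
    B ↦ BC
    C ↦ AD
    D ↦ AA

A->CB, B->BC, C->AD, D->AA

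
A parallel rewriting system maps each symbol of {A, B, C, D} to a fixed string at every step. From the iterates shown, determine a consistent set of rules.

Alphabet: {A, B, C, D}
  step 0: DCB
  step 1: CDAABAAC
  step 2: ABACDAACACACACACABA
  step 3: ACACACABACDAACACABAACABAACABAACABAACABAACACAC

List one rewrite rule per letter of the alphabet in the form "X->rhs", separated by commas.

A->AC, B->AC, C->ABA, D->CDA

  step 2 ⇒ step 3: ABACDAACACACACACABA ⇒ AC·AC·AC·ABA·CDA·AC·AC·ABA·AC·ABA·AC·ABA·AC·ABA·AC·ABA·AC·AC·AC
    A ↦ AC
    B ↦ AC
    C ↦ ABA
    D ↦ CDA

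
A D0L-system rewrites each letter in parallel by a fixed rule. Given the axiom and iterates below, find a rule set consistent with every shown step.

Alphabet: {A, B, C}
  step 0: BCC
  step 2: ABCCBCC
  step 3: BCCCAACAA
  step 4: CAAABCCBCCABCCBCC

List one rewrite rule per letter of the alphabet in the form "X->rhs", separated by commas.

  step 3 ⇒ step 4: BCCCAACAA ⇒ C·A·A·A·BCC·BCC·A·BCC·BCC
    A ↦ BCC
    B ↦ C
    C ↦ A

A->BCC, B->C, C->A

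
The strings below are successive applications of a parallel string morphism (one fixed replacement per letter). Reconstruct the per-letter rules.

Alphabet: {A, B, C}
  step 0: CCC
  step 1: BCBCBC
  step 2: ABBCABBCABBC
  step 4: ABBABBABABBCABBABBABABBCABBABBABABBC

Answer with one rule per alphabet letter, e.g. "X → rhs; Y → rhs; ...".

  step 1 ⇒ step 2: BCBCBC ⇒ AB·BC·AB·BC·AB·BC
    B ↦ AB
    C ↦ BC
    A ↦ B  (constrained at step 2)

A->B, B->AB, C->BC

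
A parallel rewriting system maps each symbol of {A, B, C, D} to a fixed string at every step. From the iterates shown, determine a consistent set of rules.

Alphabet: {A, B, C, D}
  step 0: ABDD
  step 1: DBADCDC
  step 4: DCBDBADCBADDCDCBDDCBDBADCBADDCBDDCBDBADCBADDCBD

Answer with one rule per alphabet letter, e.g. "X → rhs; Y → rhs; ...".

A->D, B->BA, C->BD, D->DC

  step 0 ⇒ step 1: ABDD ⇒ D·BA·DC·DC
    A ↦ D
    B ↦ BA
    D ↦ DC
    C ↦ BD  (constrained at step 1)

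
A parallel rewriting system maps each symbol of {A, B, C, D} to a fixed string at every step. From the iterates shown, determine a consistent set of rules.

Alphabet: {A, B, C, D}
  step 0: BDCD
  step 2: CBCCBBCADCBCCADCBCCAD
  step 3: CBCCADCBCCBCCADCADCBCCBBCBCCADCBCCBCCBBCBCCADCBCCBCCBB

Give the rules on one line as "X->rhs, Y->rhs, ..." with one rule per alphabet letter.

A->CB, B->CAD, C->CBC, D->B

  step 2 ⇒ step 3: CBCCBBCADCBCCADCBCCAD ⇒ CBC·CAD·CBC·CBC·CAD·CAD·CBC·CB·B·CBC·CAD·CBC·CBC·CB·B·CBC·CAD·CBC·CBC·CB·B
    A ↦ CB
    B ↦ CAD
    C ↦ CBC
    D ↦ B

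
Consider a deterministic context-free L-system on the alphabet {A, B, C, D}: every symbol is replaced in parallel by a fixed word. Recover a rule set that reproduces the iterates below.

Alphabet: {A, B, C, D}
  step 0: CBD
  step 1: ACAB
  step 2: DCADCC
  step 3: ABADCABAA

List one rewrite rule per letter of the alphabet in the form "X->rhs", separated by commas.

  step 2 ⇒ step 3: DCADCC ⇒ AB·A·DC·AB·A·A
    A ↦ DC
    C ↦ A
    D ↦ AB
  step 0 ⇒ step 1: CBD ⇒ A·C·AB
    B ↦ C

A->DC, B->C, C->A, D->AB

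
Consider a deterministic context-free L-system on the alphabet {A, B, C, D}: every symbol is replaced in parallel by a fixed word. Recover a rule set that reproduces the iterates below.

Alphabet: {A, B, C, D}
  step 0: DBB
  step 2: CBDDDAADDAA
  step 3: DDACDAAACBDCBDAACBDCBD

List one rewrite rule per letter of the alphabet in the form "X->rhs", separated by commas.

A->CBD, B->CD, C->DDA, D->A

  step 2 ⇒ step 3: CBDDDAADDAA ⇒ DDA·CD·A·A·A·CBD·CBD·A·A·CBD·CBD
    A ↦ CBD
    B ↦ CD
    C ↦ DDA
    D ↦ A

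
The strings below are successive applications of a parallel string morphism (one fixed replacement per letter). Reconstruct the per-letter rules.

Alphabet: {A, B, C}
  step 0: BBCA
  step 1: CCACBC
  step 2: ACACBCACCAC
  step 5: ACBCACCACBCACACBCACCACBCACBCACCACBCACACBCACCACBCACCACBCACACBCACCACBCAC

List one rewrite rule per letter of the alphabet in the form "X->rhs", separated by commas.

  step 1 ⇒ step 2: CCACBC ⇒ AC·AC·BC·AC·C·AC
    A ↦ BC
    B ↦ C
    C ↦ AC

A->BC, B->C, C->AC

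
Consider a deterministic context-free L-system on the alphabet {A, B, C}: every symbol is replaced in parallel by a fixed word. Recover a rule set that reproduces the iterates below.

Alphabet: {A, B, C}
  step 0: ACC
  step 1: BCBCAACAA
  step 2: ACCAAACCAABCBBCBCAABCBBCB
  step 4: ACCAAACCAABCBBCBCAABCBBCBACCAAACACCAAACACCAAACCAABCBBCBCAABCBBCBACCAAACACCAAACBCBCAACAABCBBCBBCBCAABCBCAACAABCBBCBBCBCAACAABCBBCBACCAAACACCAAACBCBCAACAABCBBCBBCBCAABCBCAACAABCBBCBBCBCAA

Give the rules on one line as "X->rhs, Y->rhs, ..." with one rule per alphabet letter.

  step 1 ⇒ step 2: BCBCAACAA ⇒ AC·CAA·AC·CAA·BCB·BCB·CAA·BCB·BCB
    A ↦ BCB
    B ↦ AC
    C ↦ CAA

A->BCB, B->AC, C->CAA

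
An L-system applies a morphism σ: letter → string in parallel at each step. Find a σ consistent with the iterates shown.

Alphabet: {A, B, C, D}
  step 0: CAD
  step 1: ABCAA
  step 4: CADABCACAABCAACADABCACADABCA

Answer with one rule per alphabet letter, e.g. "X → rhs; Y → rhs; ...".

A->CA, B->D, C->AB, D->A

  step 0 ⇒ step 1: CAD ⇒ AB·CA·A
    A ↦ CA
    C ↦ AB
    D ↦ A
    B ↦ D  (constrained at step 1)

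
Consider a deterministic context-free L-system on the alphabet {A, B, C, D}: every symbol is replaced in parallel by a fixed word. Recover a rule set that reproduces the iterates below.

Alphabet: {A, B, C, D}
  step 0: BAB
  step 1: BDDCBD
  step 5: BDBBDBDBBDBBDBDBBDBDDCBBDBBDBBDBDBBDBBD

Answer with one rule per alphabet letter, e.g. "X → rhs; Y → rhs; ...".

A->DC, B->BD, C->AD, D->B

  step 0 ⇒ step 1: BAB ⇒ BD·DC·BD
    A ↦ DC
    B ↦ BD
    C ↦ AD  (constrained at step 1)
    D ↦ B  (constrained at step 1)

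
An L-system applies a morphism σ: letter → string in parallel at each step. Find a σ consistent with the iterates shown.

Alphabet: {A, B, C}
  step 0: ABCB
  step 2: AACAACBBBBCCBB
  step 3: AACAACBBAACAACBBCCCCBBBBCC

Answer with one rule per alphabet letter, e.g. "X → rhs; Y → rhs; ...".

  step 2 ⇒ step 3: AACAACBBBBCCBB ⇒ AAC·AAC·BB·AAC·AAC·BB·C·C·C·C·BB·BB·C·C
    A ↦ AAC
    B ↦ C
    C ↦ BB

A->AAC, B->C, C->BB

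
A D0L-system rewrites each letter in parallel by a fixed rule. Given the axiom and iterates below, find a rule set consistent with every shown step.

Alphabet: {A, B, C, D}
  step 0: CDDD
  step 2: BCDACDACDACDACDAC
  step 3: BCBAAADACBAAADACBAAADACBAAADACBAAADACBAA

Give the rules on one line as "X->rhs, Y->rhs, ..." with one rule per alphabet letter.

A->DAC, B->BC, C->BAA, D->A

  step 2 ⇒ step 3: BCDACDACDACDACDAC ⇒ BC·BAA·A·DAC·BAA·A·DAC·BAA·A·DAC·BAA·A·DAC·BAA·A·DAC·BAA
    A ↦ DAC
    B ↦ BC
    C ↦ BAA
    D ↦ A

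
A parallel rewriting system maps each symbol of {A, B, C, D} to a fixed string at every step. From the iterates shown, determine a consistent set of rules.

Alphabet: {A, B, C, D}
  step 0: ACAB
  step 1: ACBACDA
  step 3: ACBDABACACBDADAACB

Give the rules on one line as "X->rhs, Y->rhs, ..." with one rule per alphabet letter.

  step 0 ⇒ step 1: ACAB ⇒ AC·B·AC·DA
    A ↦ AC
    B ↦ DA
    C ↦ B
    D ↦ B  (constrained at step 1)

A->AC, B->DA, C->B, D->B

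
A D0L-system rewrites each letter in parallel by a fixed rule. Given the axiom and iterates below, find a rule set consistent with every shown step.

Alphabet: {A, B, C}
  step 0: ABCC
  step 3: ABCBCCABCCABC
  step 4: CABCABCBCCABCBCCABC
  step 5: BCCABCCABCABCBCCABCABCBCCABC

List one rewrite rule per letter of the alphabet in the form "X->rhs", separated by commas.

A->C, B->A, C->BC

  step 4 ⇒ step 5: CABCABCBCCABCBCCABC ⇒ BC·C·A·BC·C·A·BC·A·BC·BC·C·A·BC·A·BC·BC·C·A·BC
    A ↦ C
    B ↦ A
    C ↦ BC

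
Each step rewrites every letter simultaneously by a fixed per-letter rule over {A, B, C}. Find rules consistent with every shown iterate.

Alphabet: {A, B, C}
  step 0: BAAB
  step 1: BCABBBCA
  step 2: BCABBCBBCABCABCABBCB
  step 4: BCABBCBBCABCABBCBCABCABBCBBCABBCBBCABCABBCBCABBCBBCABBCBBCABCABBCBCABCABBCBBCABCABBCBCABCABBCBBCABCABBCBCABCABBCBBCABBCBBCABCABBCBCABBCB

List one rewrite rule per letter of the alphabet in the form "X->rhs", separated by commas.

  step 1 ⇒ step 2: BCABBBCA ⇒ BCA·BBC·B·BCA·BCA·BCA·BBC·B
    A ↦ B
    B ↦ BCA
    C ↦ BBC

A->B, B->BCA, C->BBC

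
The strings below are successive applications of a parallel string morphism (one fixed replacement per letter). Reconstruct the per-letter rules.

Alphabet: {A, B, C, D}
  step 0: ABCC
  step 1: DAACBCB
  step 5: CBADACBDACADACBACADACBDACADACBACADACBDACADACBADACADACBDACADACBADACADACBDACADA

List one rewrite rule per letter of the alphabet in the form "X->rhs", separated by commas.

A->DA, B->A, C->CB, D->CA

  step 0 ⇒ step 1: ABCC ⇒ DA·A·CB·CB
    A ↦ DA
    B ↦ A
    C ↦ CB
    D ↦ CA  (constrained at step 1)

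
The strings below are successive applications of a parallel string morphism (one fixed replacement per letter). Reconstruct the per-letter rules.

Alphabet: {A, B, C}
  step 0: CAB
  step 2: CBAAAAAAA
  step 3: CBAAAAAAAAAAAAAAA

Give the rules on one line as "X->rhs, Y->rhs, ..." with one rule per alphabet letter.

A->AA, B->A, C->CB

  step 2 ⇒ step 3: CBAAAAAAA ⇒ CB·A·AA·AA·AA·AA·AA·AA·AA
    A ↦ AA
    B ↦ A
    C ↦ CB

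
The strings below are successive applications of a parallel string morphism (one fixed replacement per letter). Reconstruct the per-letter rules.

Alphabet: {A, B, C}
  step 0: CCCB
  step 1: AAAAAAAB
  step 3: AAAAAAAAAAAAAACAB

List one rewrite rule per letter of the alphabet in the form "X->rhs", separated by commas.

A->C, B->AB, C->AA

  step 0 ⇒ step 1: CCCB ⇒ AA·AA·AA·AB
    B ↦ AB
    C ↦ AA
    A ↦ C  (constrained at step 1)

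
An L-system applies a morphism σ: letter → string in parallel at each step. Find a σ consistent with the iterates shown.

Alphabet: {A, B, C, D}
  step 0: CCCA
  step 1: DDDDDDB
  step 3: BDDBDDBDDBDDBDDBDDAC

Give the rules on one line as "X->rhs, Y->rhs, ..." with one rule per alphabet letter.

A->B, B->D, C->DD, D->AC

  step 0 ⇒ step 1: CCCA ⇒ DD·DD·DD·B
    A ↦ B
    C ↦ DD
    B ↦ D  (constrained at step 1)
    D ↦ AC  (constrained at step 1)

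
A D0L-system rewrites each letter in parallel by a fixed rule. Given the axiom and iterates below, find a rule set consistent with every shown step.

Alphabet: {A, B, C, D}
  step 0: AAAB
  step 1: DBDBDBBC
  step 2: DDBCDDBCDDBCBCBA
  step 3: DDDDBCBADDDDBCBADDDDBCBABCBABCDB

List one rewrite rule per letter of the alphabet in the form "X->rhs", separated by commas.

A->DB, B->BC, C->BA, D->DD

  step 2 ⇒ step 3: DDBCDDBCDDBCBCBA ⇒ DD·DD·BC·BA·DD·DD·BC·BA·DD·DD·BC·BA·BC·BA·BC·DB
    A ↦ DB
    B ↦ BC
    C ↦ BA
    D ↦ DD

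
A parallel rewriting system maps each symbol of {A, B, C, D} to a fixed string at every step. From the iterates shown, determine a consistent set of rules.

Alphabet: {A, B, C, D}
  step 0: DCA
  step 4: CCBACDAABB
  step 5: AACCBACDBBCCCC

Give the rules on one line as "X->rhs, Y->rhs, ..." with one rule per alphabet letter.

  step 4 ⇒ step 5: CCBACDAABB ⇒ A·A·CC·B·A·CD·B·B·CC·CC
    A ↦ B
    B ↦ CC
    C ↦ A
    D ↦ CD

A->B, B->CC, C->A, D->CD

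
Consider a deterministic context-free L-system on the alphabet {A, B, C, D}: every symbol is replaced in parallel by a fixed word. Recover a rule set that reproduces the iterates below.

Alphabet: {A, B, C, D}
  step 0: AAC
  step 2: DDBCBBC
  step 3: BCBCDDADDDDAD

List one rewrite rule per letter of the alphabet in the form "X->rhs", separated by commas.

  step 2 ⇒ step 3: DDBCBBC ⇒ BC·BC·D·DAD·D·D·DAD
    B ↦ D
    C ↦ DAD
    D ↦ BC
    A ↦ B  (constrained at step 0)

A->B, B->D, C->DAD, D->BC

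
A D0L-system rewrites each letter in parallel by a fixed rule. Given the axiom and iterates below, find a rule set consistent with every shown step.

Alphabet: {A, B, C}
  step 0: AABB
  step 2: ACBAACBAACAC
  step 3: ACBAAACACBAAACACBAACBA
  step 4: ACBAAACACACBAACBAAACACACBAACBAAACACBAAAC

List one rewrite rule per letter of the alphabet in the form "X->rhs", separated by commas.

A->AC, B->A, C->BA

  step 3 ⇒ step 4: ACBAAACACBAAACACBAACBA ⇒ AC·BA·A·AC·AC·AC·BA·AC·BA·A·AC·AC·AC·BA·AC·BA·A·AC·AC·BA·A·AC
    A ↦ AC
    B ↦ A
    C ↦ BA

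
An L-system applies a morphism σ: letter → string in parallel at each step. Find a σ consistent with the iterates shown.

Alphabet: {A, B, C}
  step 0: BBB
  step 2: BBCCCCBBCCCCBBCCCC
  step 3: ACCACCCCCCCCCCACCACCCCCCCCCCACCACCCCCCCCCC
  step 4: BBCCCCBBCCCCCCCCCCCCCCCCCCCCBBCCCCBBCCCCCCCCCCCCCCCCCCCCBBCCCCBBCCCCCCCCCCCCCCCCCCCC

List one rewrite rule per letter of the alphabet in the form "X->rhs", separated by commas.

A->BB, B->ACC, C->CC

  step 3 ⇒ step 4: ACCACCCCCCCCCCACCACCCCCCCCCCACCACCCCCCCCCC ⇒ BB·CC·CC·BB·CC·CC·CC·CC·CC·CC·CC·CC·CC·CC·BB·CC·CC·BB·CC·CC·CC·CC·CC·CC·CC·CC·CC·CC·BB·CC·CC·BB·CC·CC·CC·CC·CC·CC·CC·CC·CC·CC
    A ↦ BB
    C ↦ CC
  step 2 ⇒ step 3: BBCCCCBBCCCCBBCCCC ⇒ ACC·ACC·CC·CC·CC·CC·ACC·ACC·CC·CC·CC·CC·ACC·ACC·CC·CC·CC·CC
    B ↦ ACC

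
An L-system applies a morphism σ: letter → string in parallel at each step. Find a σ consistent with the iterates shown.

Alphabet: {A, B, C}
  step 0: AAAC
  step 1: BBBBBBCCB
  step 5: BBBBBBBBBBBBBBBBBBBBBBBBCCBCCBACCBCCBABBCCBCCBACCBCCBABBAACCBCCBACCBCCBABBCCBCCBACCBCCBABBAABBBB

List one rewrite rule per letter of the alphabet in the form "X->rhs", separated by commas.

A->BB, B->A, C->CCB

  step 0 ⇒ step 1: AAAC ⇒ BB·BB·BB·CCB
    A ↦ BB
    C ↦ CCB
    B ↦ A  (constrained at step 1)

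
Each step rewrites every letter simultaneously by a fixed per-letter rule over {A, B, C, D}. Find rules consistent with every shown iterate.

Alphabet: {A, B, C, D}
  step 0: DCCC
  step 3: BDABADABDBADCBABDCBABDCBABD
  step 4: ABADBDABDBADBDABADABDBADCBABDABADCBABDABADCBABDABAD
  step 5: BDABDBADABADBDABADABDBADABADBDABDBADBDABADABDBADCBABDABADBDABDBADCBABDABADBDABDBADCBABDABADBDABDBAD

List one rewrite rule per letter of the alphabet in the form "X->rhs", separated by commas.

  step 4 ⇒ step 5: ABADBDABDBADBDABADABDBADCBABDABADCBABDABADCBABDABAD ⇒ BD·A·BD·BAD·A·BAD·BD·A·BAD·A·BD·BAD·A·BAD·BD·A·BD·BAD·BD·A·BAD·A·BD·BAD·CB·A·BD·A·BAD·BD·A·BD·BAD·CB·A·BD·A·BAD·BD·A·BD·BAD·CB·A·BD·A·BAD·BD·A·BD·BAD
    A ↦ BD
    B ↦ A
    C ↦ CB
    D ↦ BAD

A->BD, B->A, C->CB, D->BAD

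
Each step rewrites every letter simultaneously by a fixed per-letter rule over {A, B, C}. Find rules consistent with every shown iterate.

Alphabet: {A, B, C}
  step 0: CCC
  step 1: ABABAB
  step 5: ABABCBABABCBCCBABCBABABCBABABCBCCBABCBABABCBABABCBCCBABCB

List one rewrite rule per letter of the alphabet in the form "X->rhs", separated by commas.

  step 0 ⇒ step 1: CCC ⇒ AB·AB·AB
    C ↦ AB
    A ↦ C  (constrained at step 1)
    B ↦ CB  (constrained at step 1)

A->C, B->CB, C->AB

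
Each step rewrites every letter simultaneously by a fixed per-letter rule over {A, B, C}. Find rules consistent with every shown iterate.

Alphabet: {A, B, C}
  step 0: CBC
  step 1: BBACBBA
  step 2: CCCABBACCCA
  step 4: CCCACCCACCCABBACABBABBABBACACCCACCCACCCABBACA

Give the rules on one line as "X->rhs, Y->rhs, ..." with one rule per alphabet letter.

A->CA, B->C, C->BBA

  step 1 ⇒ step 2: BBACBBA ⇒ C·C·CA·BBA·C·C·CA
    A ↦ CA
    B ↦ C
    C ↦ BBA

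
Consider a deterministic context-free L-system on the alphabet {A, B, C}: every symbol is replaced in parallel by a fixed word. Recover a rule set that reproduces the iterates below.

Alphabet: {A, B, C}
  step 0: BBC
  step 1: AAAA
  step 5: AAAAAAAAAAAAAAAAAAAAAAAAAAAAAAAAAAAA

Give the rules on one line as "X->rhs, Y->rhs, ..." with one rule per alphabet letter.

A->CB, B->A, C->AA

  step 0 ⇒ step 1: BBC ⇒ A·A·AA
    B ↦ A
    C ↦ AA
    A ↦ CB  (constrained at step 1)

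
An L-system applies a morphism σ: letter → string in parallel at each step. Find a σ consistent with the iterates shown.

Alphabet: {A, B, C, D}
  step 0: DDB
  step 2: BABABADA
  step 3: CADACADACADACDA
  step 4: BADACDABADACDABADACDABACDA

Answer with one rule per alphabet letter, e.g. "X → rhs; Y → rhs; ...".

  step 3 ⇒ step 4: CADACADACADACDA ⇒ BA·DA·C·DA·BA·DA·C·DA·BA·DA·C·DA·BA·C·DA
    A ↦ DA
    C ↦ BA
    D ↦ C
  step 2 ⇒ step 3: BABABADA ⇒ CA·DA·CA·DA·CA·DA·C·DA
    B ↦ CA

A->DA, B->CA, C->BA, D->C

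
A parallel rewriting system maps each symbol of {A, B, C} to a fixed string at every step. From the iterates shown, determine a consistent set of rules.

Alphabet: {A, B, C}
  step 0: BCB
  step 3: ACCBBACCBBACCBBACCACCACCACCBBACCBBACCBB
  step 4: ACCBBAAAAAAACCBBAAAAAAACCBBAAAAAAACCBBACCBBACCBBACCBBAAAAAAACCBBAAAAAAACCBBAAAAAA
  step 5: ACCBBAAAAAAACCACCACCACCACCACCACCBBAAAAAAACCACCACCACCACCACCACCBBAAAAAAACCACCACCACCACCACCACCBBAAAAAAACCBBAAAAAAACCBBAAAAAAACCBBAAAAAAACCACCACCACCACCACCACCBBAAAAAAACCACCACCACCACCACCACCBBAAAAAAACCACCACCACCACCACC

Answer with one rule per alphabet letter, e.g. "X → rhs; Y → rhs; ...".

  step 4 ⇒ step 5: ACCBBAAAAAAACCBBAAAAAAACCBBAAAAAAACCBBACCBBACCBBACCBBAAAAAAACCBBAAAAAAACCBBAAAAAA ⇒ ACC·B·B·AAA·AAA·ACC·ACC·ACC·ACC·ACC·ACC·ACC·B·B·AAA·AAA·ACC·ACC·ACC·ACC·ACC·ACC·ACC·B·B·AAA·AAA·ACC·ACC·ACC·ACC·ACC·ACC·ACC·B·B·AAA·AAA·ACC·B·B·AAA·AAA·ACC·B·B·AAA·AAA·ACC·B·B·AAA·AAA·ACC·ACC·ACC·ACC·ACC·ACC·ACC·B·B·AAA·AAA·ACC·ACC·ACC·ACC·ACC·ACC·ACC·B·B·AAA·AAA·ACC·ACC·ACC·ACC·ACC·ACC
    A ↦ ACC
    B ↦ AAA
    C ↦ B

A->ACC, B->AAA, C->B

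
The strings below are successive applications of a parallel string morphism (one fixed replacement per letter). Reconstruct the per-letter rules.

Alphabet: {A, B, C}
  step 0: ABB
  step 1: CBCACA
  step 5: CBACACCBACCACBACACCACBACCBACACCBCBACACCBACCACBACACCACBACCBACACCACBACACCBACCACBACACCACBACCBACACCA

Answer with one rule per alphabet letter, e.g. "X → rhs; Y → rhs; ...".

A->CB, B->CA, C->AC

  step 0 ⇒ step 1: ABB ⇒ CB·CA·CA
    A ↦ CB
    B ↦ CA
    C ↦ AC  (constrained at step 1)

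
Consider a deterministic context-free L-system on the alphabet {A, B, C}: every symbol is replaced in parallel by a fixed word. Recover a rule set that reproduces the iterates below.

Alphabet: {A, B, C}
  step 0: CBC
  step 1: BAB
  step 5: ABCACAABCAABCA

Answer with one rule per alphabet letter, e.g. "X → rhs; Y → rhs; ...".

A->CA, B->A, C->B

  step 0 ⇒ step 1: CBC ⇒ B·A·B
    B ↦ A
    C ↦ B
    A ↦ CA  (constrained at step 1)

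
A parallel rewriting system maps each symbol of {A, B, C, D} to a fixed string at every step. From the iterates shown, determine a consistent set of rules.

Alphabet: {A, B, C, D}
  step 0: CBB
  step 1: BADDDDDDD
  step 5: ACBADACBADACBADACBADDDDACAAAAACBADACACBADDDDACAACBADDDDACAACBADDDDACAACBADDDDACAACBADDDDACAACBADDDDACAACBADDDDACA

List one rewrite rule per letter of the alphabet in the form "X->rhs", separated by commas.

A->AC, B->DDD, C->BAD, D->A

  step 0 ⇒ step 1: CBB ⇒ BAD·DDD·DDD
    B ↦ DDD
    C ↦ BAD
    A ↦ AC  (constrained at step 1)
    D ↦ A  (constrained at step 1)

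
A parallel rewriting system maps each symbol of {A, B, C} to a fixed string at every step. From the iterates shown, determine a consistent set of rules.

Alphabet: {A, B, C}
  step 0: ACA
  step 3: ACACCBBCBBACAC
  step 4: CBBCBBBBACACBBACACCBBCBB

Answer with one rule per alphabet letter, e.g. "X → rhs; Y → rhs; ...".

A->C, B->AC, C->BB

  step 3 ⇒ step 4: ACACCBBCBBACAC ⇒ C·BB·C·BB·BB·AC·AC·BB·AC·AC·C·BB·C·BB
    A ↦ C
    B ↦ AC
    C ↦ BB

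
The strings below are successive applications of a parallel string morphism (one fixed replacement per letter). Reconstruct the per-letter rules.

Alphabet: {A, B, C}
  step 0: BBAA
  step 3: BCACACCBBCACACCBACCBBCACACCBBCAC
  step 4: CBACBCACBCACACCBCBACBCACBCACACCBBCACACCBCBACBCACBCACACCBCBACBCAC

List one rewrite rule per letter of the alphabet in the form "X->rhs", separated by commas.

A->BC, B->CB, C->AC

  step 3 ⇒ step 4: BCACACCBBCACACCBACCBBCACACCBBCAC ⇒ CB·AC·BC·AC·BC·AC·AC·CB·CB·AC·BC·AC·BC·AC·AC·CB·BC·AC·AC·CB·CB·AC·BC·AC·BC·AC·AC·CB·CB·AC·BC·AC
    A ↦ BC
    B ↦ CB
    C ↦ AC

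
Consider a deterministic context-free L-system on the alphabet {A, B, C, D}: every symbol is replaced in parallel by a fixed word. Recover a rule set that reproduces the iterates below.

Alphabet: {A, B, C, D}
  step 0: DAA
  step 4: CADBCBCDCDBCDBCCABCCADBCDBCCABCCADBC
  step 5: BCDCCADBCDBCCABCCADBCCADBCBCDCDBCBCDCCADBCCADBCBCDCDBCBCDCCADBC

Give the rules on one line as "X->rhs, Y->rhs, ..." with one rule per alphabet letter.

  step 4 ⇒ step 5: CADBCBCDCDBCDBCCABCCADBCDBCCABCCADBC ⇒ BC·DC·CA·D·BC·D·BC·CA·BC·CA·D·BC·CA·D·BC·BC·DC·D·BC·BC·DC·CA·D·BC·CA·D·BC·BC·DC·D·BC·BC·DC·CA·D·BC
    A ↦ DC
    B ↦ D
    C ↦ BC
    D ↦ CA

A->DC, B->D, C->BC, D->CA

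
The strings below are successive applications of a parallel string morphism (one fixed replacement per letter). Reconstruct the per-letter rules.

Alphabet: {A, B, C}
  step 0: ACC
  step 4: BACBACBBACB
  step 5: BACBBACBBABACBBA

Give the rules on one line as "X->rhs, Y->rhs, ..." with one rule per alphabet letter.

A->C, B->BA, C->B

  step 4 ⇒ step 5: BACBACBBACB ⇒ BA·C·B·BA·C·B·BA·BA·C·B·BA
    A ↦ C
    B ↦ BA
    C ↦ B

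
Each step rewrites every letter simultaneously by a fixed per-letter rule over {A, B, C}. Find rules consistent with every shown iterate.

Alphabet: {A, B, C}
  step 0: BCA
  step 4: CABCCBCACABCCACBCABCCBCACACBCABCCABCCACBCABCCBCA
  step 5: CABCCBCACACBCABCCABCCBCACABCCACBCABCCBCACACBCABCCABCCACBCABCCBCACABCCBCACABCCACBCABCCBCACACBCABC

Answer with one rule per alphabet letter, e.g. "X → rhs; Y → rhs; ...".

A->BC, B->CB, C->CA

  step 4 ⇒ step 5: CABCCBCACABCCACBCABCCBCACACBCABCCABCCACBCABCCBCA ⇒ CA·BC·CB·CA·CA·CB·CA·BC·CA·BC·CB·CA·CA·BC·CA·CB·CA·BC·CB·CA·CA·CB·CA·BC·CA·BC·CA·CB·CA·BC·CB·CA·CA·BC·CB·CA·CA·BC·CA·CB·CA·BC·CB·CA·CA·CB·CA·BC
    A ↦ BC
    B ↦ CB
    C ↦ CA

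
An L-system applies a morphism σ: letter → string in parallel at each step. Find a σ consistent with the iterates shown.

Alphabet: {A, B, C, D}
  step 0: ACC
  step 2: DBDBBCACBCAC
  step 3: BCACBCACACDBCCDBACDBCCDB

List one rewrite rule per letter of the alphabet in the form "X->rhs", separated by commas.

A->CC, B->AC, C->DB, D->BC

  step 2 ⇒ step 3: DBDBBCACBCAC ⇒ BC·AC·BC·AC·AC·DB·CC·DB·AC·DB·CC·DB
    A ↦ CC
    B ↦ AC
    C ↦ DB
    D ↦ BC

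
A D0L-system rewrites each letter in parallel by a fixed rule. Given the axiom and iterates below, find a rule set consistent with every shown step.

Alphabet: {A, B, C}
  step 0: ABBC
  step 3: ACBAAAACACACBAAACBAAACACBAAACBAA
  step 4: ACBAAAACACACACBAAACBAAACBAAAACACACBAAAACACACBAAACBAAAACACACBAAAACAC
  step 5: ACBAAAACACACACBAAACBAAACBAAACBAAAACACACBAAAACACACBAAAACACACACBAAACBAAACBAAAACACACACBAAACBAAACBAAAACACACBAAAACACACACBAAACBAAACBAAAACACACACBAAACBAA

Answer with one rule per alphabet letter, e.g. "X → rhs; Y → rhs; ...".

  step 4 ⇒ step 5: ACBAAAACACACACBAAACBAAACBAAAACACACBAAAACACACBAAACBAAAACACACBAAAACAC ⇒ AC·BAA·A·AC·AC·AC·AC·BAA·AC·BAA·AC·BAA·AC·BAA·A·AC·AC·AC·BAA·A·AC·AC·AC·BAA·A·AC·AC·AC·AC·BAA·AC·BAA·AC·BAA·A·AC·AC·AC·AC·BAA·AC·BAA·AC·BAA·A·AC·AC·AC·BAA·A·AC·AC·AC·AC·BAA·AC·BAA·AC·BAA·A·AC·AC·AC·AC·BAA·AC·BAA
    A ↦ AC
    B ↦ A
    C ↦ BAA

A->AC, B->A, C->BAA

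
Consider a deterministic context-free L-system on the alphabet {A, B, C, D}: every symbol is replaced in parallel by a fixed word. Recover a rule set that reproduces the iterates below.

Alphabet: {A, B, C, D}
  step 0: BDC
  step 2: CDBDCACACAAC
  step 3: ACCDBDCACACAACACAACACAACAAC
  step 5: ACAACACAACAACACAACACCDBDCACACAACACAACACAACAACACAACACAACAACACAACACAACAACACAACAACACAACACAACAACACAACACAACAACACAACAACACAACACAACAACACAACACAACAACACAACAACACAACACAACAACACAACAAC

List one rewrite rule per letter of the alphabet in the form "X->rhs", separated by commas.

A->ACA, B->DBD, C->AC, D->C

  step 2 ⇒ step 3: CDBDCACACAAC ⇒ AC·C·DBD·C·AC·ACA·AC·ACA·AC·ACA·ACA·AC
    A ↦ ACA
    B ↦ DBD
    C ↦ AC
    D ↦ C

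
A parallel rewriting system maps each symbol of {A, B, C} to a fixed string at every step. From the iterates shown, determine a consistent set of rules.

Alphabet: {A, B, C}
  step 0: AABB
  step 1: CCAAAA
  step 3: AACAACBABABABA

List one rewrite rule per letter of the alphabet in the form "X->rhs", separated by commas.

  step 0 ⇒ step 1: AABB ⇒ C·C·AA·AA
    A ↦ C
    B ↦ AA
    C ↦ BA  (constrained at step 1)

A->C, B->AA, C->BA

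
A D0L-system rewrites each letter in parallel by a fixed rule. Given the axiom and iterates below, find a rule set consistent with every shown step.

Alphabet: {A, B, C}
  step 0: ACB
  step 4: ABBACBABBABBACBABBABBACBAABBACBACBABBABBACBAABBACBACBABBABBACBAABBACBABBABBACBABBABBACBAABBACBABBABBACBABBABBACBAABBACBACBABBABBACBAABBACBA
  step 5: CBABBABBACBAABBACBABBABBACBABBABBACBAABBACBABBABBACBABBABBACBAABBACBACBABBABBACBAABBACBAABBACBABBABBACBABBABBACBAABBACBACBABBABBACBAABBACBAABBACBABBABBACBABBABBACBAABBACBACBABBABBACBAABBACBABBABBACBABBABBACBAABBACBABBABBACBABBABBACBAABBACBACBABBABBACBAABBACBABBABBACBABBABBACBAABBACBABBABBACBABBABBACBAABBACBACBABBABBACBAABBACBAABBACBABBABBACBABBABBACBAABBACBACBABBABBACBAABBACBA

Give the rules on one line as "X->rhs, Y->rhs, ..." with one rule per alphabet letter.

  step 4 ⇒ step 5: ABBACBABBABBACBABBABBACBAABBACBACBABBABBACBAABBACBACBABBABBACBAABBACBABBABBACBABBABBACBAABBACBABBABBACBABBABBACBAABBACBACBABBABBACBAABBACBA ⇒ CBA·BBA·BBA·CBA·A·BBA·CBA·BBA·BBA·CBA·BBA·BBA·CBA·A·BBA·CBA·BBA·BBA·CBA·BBA·BBA·CBA·A·BBA·CBA·CBA·BBA·BBA·CBA·A·BBA·CBA·A·BBA·CBA·BBA·BBA·CBA·BBA·BBA·CBA·A·BBA·CBA·CBA·BBA·BBA·CBA·A·BBA·CBA·A·BBA·CBA·BBA·BBA·CBA·BBA·BBA·CBA·A·BBA·CBA·CBA·BBA·BBA·CBA·A·BBA·CBA·BBA·BBA·CBA·BBA·BBA·CBA·A·BBA·CBA·BBA·BBA·CBA·BBA·BBA·CBA·A·BBA·CBA·CBA·BBA·BBA·CBA·A·BBA·CBA·BBA·BBA·CBA·BBA·BBA·CBA·A·BBA·CBA·BBA·BBA·CBA·BBA·BBA·CBA·A·BBA·CBA·CBA·BBA·BBA·CBA·A·BBA·CBA·A·BBA·CBA·BBA·BBA·CBA·BBA·BBA·CBA·A·BBA·CBA·CBA·BBA·BBA·CBA·A·BBA·CBA
    A ↦ CBA
    B ↦ BBA
    C ↦ A

A->CBA, B->BBA, C->A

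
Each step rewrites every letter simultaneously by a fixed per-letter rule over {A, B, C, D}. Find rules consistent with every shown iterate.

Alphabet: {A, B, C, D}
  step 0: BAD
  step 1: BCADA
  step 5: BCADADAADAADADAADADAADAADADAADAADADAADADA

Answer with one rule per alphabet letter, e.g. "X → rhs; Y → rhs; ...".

A->AD, B->BC, C->AD, D->A

  step 0 ⇒ step 1: BAD ⇒ BC·AD·A
    A ↦ AD
    B ↦ BC
    D ↦ A
    C ↦ AD  (constrained at step 1)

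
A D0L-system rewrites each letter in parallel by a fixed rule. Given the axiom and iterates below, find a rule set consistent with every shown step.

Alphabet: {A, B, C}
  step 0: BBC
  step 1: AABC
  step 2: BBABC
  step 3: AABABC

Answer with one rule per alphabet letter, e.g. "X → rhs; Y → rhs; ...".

  step 2 ⇒ step 3: BBABC ⇒ A·A·B·A·BC
    A ↦ B
    B ↦ A
    C ↦ BC

A->B, B->A, C->BC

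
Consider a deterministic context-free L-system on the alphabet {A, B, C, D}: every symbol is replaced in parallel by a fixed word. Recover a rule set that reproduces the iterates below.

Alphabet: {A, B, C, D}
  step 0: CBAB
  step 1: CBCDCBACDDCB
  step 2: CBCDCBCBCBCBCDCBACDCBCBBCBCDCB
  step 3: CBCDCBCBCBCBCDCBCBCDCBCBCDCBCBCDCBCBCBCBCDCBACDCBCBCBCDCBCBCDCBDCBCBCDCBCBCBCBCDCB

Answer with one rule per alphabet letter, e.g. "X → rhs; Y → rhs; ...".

A->ACD, B->DCB, C->CBC, D->B

  step 2 ⇒ step 3: CBCDCBCBCBCBCDCBACDCBCBBCBCDCB ⇒ CBC·DCB·CBC·B·CBC·DCB·CBC·DCB·CBC·DCB·CBC·DCB·CBC·B·CBC·DCB·ACD·CBC·B·CBC·DCB·CBC·DCB·DCB·CBC·DCB·CBC·B·CBC·DCB
    A ↦ ACD
    B ↦ DCB
    C ↦ CBC
    D ↦ B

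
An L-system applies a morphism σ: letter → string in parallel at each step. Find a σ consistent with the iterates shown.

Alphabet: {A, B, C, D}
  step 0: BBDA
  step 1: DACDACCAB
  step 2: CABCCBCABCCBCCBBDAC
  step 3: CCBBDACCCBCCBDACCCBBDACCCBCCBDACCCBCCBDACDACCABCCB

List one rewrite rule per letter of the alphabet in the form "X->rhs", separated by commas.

  step 2 ⇒ step 3: CABCCBCABCCBCCBBDAC ⇒ CCB·B·DAC·CCB·CCB·DAC·CCB·B·DAC·CCB·CCB·DAC·CCB·CCB·DAC·DAC·CA·B·CCB
    A ↦ B
    B ↦ DAC
    C ↦ CCB
    D ↦ CA

A->B, B->DAC, C->CCB, D->CA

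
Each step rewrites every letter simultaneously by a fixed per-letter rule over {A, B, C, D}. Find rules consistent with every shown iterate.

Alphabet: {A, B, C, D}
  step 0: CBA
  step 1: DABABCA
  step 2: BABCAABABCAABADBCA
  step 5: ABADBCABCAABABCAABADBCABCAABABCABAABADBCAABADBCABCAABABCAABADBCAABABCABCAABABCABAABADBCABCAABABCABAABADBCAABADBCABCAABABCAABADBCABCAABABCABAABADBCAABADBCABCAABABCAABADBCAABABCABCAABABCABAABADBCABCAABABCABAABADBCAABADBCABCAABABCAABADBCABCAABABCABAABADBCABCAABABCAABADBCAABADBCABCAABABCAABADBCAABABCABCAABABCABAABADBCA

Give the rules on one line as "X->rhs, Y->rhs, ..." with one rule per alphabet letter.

A->BCA, B->ABA, C->D, D->BA

  step 1 ⇒ step 2: DABABCA ⇒ BA·BCA·ABA·BCA·ABA·D·BCA
    A ↦ BCA
    B ↦ ABA
    C ↦ D
    D ↦ BA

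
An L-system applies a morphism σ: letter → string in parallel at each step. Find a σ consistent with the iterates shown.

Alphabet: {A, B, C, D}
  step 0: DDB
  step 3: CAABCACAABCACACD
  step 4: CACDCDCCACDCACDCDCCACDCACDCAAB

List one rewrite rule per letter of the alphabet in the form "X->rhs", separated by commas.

  step 3 ⇒ step 4: CAABCACAABCACACD ⇒ CA·CD·CD·C·CA·CD·CA·CD·CD·C·CA·CD·CA·CD·CA·AB
    A ↦ CD
    B ↦ C
    C ↦ CA
    D ↦ AB

A->CD, B->C, C->CA, D->AB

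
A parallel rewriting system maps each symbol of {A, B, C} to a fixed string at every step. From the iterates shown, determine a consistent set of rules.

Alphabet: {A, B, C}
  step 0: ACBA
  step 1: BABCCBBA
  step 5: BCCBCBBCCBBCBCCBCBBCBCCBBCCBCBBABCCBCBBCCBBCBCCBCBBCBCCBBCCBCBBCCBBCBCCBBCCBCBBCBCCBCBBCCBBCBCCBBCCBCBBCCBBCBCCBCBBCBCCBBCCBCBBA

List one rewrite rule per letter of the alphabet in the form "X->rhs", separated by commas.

  step 0 ⇒ step 1: ACBA ⇒ BA·BC·CB·BA
    A ↦ BA
    B ↦ CB
    C ↦ BC

A->BA, B->CB, C->BC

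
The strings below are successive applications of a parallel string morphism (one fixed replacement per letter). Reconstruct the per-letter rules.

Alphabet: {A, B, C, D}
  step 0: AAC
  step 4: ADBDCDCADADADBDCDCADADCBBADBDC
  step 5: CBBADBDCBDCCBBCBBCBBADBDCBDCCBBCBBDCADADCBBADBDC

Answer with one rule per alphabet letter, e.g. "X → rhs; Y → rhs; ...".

  step 4 ⇒ step 5: ADBDCDCADADADBDCDCADADCBBADBDC ⇒ CB·B·AD·B·DC·B·DC·CB·B·CB·B·CB·B·AD·B·DC·B·DC·CB·B·CB·B·DC·AD·AD·CB·B·AD·B·DC
    A ↦ CB
    B ↦ AD
    C ↦ DC
    D ↦ B

A->CB, B->AD, C->DC, D->B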